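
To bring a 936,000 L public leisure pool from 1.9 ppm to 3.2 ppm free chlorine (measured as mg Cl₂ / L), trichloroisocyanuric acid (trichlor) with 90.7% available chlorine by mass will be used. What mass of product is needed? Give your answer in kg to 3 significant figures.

Chlorine deficit: 3.2 − 1.9 = 1.3 ppm = 1.3 mg/L as Cl₂.
Cl₂ equivalent needed: 1.3 mg/L × 936,000 L = 1,217,000 mg = 1217 g.
Product at 90.7% available chlorine: 1217 / 0.907 = 1342 g.

1.34 kg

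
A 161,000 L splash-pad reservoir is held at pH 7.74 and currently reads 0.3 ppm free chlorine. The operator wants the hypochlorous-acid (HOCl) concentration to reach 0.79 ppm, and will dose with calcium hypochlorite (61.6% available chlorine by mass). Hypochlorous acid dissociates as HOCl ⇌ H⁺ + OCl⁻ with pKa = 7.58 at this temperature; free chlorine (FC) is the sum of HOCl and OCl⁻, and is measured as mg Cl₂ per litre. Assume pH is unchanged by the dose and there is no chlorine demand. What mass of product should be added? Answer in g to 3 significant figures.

427 g

[OCl⁻]/[HOCl] = 10^(pH − pKa) = 10^(7.74 − 7.58) = 1.445; fraction as HOCl = 1/(1 + 1.445) = 0.4089.
Free chlorine required for 0.79 ppm HOCl: 0.79 / 0.4089 = 1.932 ppm.
FC to add: 1.932 − 0.3 = 1.632 mg/L as Cl₂.
Cl₂ equivalent: 1.632 mg/L × 161,000 L = 262.7 g.
Product at 61.6% available Cl: 262.7 / 0.616 = 426.5 g.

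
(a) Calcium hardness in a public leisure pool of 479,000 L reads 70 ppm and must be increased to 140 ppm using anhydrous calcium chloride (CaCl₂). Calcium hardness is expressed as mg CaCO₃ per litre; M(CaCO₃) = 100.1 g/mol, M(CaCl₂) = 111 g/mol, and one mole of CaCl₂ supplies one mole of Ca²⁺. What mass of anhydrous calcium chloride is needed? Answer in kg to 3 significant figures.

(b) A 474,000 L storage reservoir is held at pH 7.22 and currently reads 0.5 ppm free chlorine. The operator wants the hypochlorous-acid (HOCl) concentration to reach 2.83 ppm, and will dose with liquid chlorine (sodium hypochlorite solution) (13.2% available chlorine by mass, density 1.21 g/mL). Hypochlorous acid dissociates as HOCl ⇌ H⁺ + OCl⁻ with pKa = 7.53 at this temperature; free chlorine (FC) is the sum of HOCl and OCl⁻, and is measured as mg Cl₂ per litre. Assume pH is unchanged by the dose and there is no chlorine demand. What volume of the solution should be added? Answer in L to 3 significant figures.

(a) 37.2 kg; (b) 11.0 L

(a) Hardness to add: (140 − 70) = 70 mg/L as CaCO₃ × 479,000 L = 33,530 g as CaCO₃.
(a) Moles of Ca²⁺ (1 mol Ca²⁺ ≡ 1 mol CaCO₃): 33,530 / 100.1 g/mol = 335 mol.
(a) Mass of CaCl₂: 335 × 111 = 37,180 g.

(b) [OCl⁻]/[HOCl] = 10^(pH − pKa) = 10^(7.22 − 7.53) = 0.4898; fraction as HOCl = 1/(1 + 0.4898) = 0.6712.
(b) Free chlorine required for 2.83 ppm HOCl: 2.83 / 0.6712 = 4.216 ppm.
(b) FC to add: 4.216 − 0.5 = 3.716 mg/L as Cl₂.
(b) Cl₂ equivalent: 3.716 mg/L × 474,000 L = 1761 g.
(b) Product at 13.2% available Cl: 1761 / 0.132 = 13,340 g.
(b) Volume: 13,340 g ÷ 1.21 g/mL = 11,030 mL.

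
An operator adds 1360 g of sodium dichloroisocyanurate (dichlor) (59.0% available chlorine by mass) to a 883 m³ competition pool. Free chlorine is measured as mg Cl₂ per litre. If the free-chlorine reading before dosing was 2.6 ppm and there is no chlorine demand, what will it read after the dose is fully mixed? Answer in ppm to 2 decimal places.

3.51 ppm

Volume: 883 m³ = 883,000 L.
Available chlorine delivered: 1360 g × 0.59 = 802.4 g as Cl₂.
Concentration rise: 802.4 g / 883,000 L = 0.9087 mg/L = 0.91 ppm.
Final FC: 2.6 + 0.91 = 3.51 ppm.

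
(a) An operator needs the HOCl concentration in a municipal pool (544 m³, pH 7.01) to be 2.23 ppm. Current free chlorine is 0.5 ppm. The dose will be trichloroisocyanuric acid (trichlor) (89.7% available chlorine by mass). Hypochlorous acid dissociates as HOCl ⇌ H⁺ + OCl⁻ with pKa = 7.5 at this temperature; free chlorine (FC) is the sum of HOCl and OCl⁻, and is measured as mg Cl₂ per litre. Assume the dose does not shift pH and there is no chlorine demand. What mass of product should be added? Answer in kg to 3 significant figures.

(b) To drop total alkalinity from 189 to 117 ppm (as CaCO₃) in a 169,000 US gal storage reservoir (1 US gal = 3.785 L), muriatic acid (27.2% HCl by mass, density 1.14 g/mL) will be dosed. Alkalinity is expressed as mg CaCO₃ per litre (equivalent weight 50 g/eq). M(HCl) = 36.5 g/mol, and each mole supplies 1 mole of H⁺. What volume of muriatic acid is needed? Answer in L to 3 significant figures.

(a) 1.49 kg; (b) 108 L

(a) Volume: 544 m³ = 544,000 L.
(a) [OCl⁻]/[HOCl] = 10^(pH − pKa) = 10^(7.01 − 7.5) = 0.3236; fraction as HOCl = 1/(1 + 0.3236) = 0.7555.
(a) Free chlorine required for 2.23 ppm HOCl: 2.23 / 0.7555 = 2.952 ppm.
(a) FC to add: 2.952 − 0.5 = 2.452 mg/L as Cl₂.
(a) Cl₂ equivalent: 2.452 mg/L × 544,000 L = 1334 g.
(a) Product at 89.7% available Cl: 1334 / 0.897 = 1487 g.

(b) Volume: 169,000 US gal × 3.785 L/gal = 639,665 L.
(b) Alkalinity to neutralize: (189 − 117) = 72 mg/L as CaCO₃ × 639,665 L = 46,060 g as CaCO₃.
(b) Equivalents of H⁺ required: 46,060 ÷ 50 g/eq = 921.1 eq = 921.1 mol HCl.
(b) Mass of HCl: 921.1 × 36.5 = 33,620 g.
(b) Mass of 27.2% solution: 33,620 / 0.272 = 123,600 g.
(b) Volume: 123,600 g ÷ 1.14 g/mL = 108,400 mL.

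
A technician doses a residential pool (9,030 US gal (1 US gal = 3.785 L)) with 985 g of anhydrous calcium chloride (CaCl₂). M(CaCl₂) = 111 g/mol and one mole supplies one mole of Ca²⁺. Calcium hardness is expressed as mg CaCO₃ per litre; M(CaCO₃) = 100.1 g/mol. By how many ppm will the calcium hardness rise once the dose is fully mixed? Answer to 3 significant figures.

26.0 ppm

Volume: 9,030 US gal × 3.785 L/gal = 34,179 L.
Moles of Ca²⁺: 985 g ÷ 111 g/mol = 8.874 mol.
As CaCO₃: 8.874 mol × 100.1 g/mol = 888.3 g.
Rise: 888.3 g / 34,179 L × 1000 = 25.99 mg/L.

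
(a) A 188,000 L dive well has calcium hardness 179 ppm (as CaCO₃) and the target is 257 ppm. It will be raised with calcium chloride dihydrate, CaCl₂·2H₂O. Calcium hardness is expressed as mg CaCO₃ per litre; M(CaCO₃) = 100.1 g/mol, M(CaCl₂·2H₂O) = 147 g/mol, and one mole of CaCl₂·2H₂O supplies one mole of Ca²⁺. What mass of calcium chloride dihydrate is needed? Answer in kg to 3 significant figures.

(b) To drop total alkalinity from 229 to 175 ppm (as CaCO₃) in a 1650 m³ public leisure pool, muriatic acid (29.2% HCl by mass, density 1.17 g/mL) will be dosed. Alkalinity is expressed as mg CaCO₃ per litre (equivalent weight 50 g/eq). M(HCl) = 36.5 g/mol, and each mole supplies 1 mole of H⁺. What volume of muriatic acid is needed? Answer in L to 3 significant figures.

(a) Hardness to add: (257 − 179) = 78 mg/L as CaCO₃ × 188,000 L = 14,660 g as CaCO₃.
(a) Moles of Ca²⁺ (1 mol Ca²⁺ ≡ 1 mol CaCO₃): 14,660 / 100.1 g/mol = 146.5 mol.
(a) Mass of CaCl₂·2H₂O: 146.5 × 147 = 21,530 g.

(b) Volume: 1650 m³ = 1,650,000 L.
(b) Alkalinity to neutralize: (229 − 175) = 54 mg/L as CaCO₃ × 1,650,000 L = 89,100 g as CaCO₃.
(b) Equivalents of H⁺ required: 89,100 ÷ 50 g/eq = 1782 eq = 1782 mol HCl.
(b) Mass of HCl: 1782 × 36.5 = 65,040 g.
(b) Mass of 29.2% solution: 65,040 / 0.292 = 222,800 g.
(b) Volume: 222,800 g ÷ 1.17 g/mL = 190,400 mL.

(a) 21.5 kg; (b) 190 L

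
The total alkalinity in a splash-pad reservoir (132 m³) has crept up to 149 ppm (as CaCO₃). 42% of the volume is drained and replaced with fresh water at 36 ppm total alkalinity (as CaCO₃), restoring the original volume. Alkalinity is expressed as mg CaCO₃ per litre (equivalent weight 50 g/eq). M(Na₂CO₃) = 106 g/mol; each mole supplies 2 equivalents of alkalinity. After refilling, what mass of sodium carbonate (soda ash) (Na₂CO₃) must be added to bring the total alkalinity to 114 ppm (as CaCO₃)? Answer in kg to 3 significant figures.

1.74 kg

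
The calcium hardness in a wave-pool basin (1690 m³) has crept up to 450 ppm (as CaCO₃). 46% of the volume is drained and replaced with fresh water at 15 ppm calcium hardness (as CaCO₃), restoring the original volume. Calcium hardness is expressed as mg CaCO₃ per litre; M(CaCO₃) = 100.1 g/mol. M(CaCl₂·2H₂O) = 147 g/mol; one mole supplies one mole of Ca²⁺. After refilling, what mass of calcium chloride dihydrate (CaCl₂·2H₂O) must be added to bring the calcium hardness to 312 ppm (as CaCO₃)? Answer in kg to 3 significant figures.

Volume: 1690 m³ = 1,690,000 L.
After draining 46% and refilling: 450 × 0.54 + 15 × 0.46 = 249.9 ppm.
Deficit to target: 312 − 249.9 = 62.1 mg/L.
As CaCO₃: 62.1 mg/L × 1,690,000 L = 104,900 g; ÷ 100.1 = 1048 mol Ca²⁺.
Mass: 1048 × 147 = 154,100 g.

154 kg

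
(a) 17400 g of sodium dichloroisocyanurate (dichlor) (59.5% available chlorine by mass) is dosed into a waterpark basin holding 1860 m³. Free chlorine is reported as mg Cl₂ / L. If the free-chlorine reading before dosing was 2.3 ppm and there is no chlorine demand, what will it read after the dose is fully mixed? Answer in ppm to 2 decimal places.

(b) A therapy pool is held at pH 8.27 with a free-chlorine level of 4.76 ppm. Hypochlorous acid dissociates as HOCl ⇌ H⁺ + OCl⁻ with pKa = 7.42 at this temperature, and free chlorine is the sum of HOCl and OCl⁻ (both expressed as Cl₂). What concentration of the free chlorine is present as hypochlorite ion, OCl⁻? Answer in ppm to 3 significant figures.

(a) Volume: 1860 m³ = 1,860,000 L.
(a) Available chlorine delivered: 17,400 g × 0.595 = 10,350 g as Cl₂.
(a) Concentration rise: 10,350 g / 1,860,000 L = 5.566 mg/L = 5.57 ppm.
(a) Final FC: 2.3 + 5.57 = 7.87 ppm.

(b) [OCl⁻]/[HOCl] = 10^(pH − pKa) = 10^(8.27 − 7.42) = 10^0.85 = 7.079.
(b) Fraction as HOCl = 1 / (1 + 7.079) = 0.1238.
(b) OCl⁻ = (1 − 0.1238) × 4.76 ppm = 4.171 ppm.

(a) 7.87 ppm; (b) 4.17 ppm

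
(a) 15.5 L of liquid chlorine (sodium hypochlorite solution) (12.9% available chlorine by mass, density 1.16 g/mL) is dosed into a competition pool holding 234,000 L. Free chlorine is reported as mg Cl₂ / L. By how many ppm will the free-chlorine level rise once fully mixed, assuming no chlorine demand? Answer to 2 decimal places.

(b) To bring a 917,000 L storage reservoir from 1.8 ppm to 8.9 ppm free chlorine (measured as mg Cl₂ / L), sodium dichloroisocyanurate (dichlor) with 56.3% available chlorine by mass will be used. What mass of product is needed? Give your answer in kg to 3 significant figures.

(a) Mass of solution: 15.5 L × 1000 mL/L × 1.16 g/mL = 17,980 g.
(a) Available chlorine delivered: 17,980 g × 0.129 = 2319 g as Cl₂.
(a) Concentration rise: 2319 g / 234,000 L = 9.912 mg/L = 9.91 ppm.

(b) Chlorine deficit: 8.9 − 1.8 = 7.1 ppm = 7.1 mg/L as Cl₂.
(b) Cl₂ equivalent needed: 7.1 mg/L × 917,000 L = 6,511,000 mg = 6511 g.
(b) Product at 56.3% available chlorine: 6511 / 0.563 = 11,560 g.

(a) 9.91 ppm; (b) 11.6 kg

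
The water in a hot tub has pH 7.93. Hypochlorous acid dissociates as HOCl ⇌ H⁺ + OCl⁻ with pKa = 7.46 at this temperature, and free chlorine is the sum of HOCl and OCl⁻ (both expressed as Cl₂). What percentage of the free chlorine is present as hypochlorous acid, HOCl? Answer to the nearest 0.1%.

25.3%

[OCl⁻]/[HOCl] = 10^(pH − pKa) = 10^(7.93 − 7.46) = 10^0.47 = 2.951.
Fraction as HOCl = 1 / (1 + 2.951) = 0.2531.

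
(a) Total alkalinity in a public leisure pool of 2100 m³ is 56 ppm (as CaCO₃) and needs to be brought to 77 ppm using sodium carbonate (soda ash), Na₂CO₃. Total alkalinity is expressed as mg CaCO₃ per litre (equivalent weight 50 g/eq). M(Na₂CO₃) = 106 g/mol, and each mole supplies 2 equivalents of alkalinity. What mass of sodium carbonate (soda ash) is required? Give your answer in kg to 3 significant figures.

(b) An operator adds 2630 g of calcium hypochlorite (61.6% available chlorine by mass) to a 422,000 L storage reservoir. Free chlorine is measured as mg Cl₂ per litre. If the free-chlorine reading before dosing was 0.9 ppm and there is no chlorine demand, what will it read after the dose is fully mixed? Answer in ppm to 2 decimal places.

(a) Volume: 2100 m³ = 2,100,000 L.
(a) Alkalinity to add: (77 − 56) = 21 mg/L as CaCO₃ × 2,100,000 L = 44,100 g as CaCO₃.
(a) Equivalents: 44,100 g ÷ 50 g/eq = 882 eq.
(a) Each mole of Na₂CO₃ supplies 2 eq, so 882 / 2 = 441 mol.
(a) Mass: 441 mol × 106 g/mol = 46,750 g.

(b) Available chlorine delivered: 2630 g × 0.616 = 1620 g as Cl₂.
(b) Concentration rise: 1620 g / 422,000 L = 3.839 mg/L = 3.84 ppm.
(b) Final FC: 0.9 + 3.84 = 4.74 ppm.

(a) 46.7 kg; (b) 4.74 ppm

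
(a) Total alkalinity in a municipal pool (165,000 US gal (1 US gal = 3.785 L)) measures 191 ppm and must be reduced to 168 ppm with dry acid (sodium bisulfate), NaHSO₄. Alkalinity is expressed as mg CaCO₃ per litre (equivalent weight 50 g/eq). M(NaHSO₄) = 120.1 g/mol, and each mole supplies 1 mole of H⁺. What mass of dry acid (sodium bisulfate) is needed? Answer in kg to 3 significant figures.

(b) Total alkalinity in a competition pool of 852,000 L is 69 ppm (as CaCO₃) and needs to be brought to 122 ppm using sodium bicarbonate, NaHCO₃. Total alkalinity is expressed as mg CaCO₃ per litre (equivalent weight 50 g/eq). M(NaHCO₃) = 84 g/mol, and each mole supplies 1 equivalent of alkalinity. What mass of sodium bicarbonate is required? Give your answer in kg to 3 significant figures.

(a) Volume: 165,000 US gal × 3.785 L/gal = 624,525 L.
(a) Alkalinity to neutralize: (191 − 168) = 23 mg/L as CaCO₃ × 624,525 L = 14,360 g as CaCO₃.
(a) Equivalents of H⁺ required: 14,360 ÷ 50 g/eq = 287.3 eq = 287.3 mol NaHSO₄.
(a) Mass of NaHSO₄: 287.3 × 120.1 = 34,500 g.

(b) Alkalinity to add: (122 − 69) = 53 mg/L as CaCO₃ × 852,000 L = 45,160 g as CaCO₃.
(b) Equivalents: 45,160 g ÷ 50 g/eq = 903.1 eq.
(b) NaHCO₃ supplies 1 eq per mole → 903.1 mol.
(b) Mass: 903.1 mol × 84 g/mol = 75,860 g.

(a) 34.5 kg; (b) 75.9 kg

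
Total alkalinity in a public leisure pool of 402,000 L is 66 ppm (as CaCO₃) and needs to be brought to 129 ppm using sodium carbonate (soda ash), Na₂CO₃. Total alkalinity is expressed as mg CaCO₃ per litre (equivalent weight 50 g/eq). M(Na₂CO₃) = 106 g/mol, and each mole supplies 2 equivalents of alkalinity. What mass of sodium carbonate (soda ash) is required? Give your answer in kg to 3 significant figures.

26.8 kg

Alkalinity to add: (129 − 66) = 63 mg/L as CaCO₃ × 402,000 L = 25,330 g as CaCO₃.
Equivalents: 25,330 g ÷ 50 g/eq = 506.5 eq.
Each mole of Na₂CO₃ supplies 2 eq, so 506.5 / 2 = 253.3 mol.
Mass: 253.3 mol × 106 g/mol = 26,850 g.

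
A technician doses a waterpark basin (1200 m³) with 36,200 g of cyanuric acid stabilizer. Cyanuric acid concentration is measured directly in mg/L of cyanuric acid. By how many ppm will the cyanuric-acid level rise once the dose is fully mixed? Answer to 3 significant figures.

30.2 ppm

Volume: 1200 m³ = 1,200,000 L.
Rise: 36,200 g / 1,200,000 L × 1000 = 30.17 mg/L.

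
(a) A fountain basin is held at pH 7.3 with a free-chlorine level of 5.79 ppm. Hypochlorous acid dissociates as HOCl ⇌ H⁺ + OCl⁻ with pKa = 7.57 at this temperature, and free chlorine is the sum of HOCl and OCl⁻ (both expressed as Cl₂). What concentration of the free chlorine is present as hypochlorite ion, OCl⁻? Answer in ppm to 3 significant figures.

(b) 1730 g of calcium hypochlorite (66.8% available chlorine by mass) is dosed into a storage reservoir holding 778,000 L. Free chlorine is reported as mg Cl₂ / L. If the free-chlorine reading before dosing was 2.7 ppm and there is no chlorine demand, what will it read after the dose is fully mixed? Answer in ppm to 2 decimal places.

(a) 2.02 ppm; (b) 4.19 ppm

(a) [OCl⁻]/[HOCl] = 10^(pH − pKa) = 10^(7.3 − 7.57) = 10^-0.27 = 0.537.
(a) Fraction as HOCl = 1 / (1 + 0.537) = 0.6506.
(a) OCl⁻ = (1 − 0.6506) × 5.79 ppm = 2.023 ppm.

(b) Available chlorine delivered: 1730 g × 0.668 = 1156 g as Cl₂.
(b) Concentration rise: 1156 g / 778,000 L = 1.485 mg/L = 1.49 ppm.
(b) Final FC: 2.7 + 1.49 = 4.19 ppm.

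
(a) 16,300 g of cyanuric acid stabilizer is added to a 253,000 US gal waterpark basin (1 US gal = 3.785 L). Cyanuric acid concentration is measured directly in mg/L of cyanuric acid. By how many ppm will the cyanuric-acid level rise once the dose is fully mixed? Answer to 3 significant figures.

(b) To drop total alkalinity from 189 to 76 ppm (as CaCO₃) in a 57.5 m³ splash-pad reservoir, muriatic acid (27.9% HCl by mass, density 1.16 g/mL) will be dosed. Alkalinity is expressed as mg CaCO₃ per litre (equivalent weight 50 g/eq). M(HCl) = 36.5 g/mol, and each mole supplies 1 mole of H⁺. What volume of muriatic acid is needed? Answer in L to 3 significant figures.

(a) Volume: 253,000 US gal × 3.785 L/gal = 957,605 L.
(a) Rise: 16,300 g / 957,605 L × 1000 = 17.02 mg/L.

(b) Volume: 57.5 m³ = 57,500 L.
(b) Alkalinity to neutralize: (189 − 76) = 113 mg/L as CaCO₃ × 57,500 L = 6498 g as CaCO₃.
(b) Equivalents of H⁺ required: 6498 ÷ 50 g/eq = 129.9 eq = 129.9 mol HCl.
(b) Mass of HCl: 129.9 × 36.5 = 4743 g.
(b) Mass of 27.9% solution: 4743 / 0.279 = 17,000 g.
(b) Volume: 17,000 g ÷ 1.16 g/mL = 14,660 mL.

(a) 17.0 ppm; (b) 14.7 L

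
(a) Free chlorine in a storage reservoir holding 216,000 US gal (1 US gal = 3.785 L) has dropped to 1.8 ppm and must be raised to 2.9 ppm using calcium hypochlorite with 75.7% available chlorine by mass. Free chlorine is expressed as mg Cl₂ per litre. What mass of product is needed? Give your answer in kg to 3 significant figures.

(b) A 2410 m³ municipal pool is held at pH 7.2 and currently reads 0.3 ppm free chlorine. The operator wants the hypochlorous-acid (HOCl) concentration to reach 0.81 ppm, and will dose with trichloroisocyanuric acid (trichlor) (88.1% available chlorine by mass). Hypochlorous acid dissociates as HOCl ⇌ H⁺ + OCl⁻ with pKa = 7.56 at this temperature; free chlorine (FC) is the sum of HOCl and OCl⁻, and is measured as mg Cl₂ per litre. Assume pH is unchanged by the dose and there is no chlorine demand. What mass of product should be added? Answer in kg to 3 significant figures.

(a) Volume: 216,000 US gal × 3.785 L/gal = 817,560 L.
(a) Chlorine deficit: 2.9 − 1.8 = 1.1 ppm = 1.1 mg/L as Cl₂.
(a) Cl₂ equivalent needed: 1.1 mg/L × 817,560 L = 899,300 mg = 899.3 g.
(a) Product at 75.7% available chlorine: 899.3 / 0.757 = 1188 g.

(b) Volume: 2410 m³ = 2,410,000 L.
(b) [OCl⁻]/[HOCl] = 10^(pH − pKa) = 10^(7.2 − 7.56) = 0.4365; fraction as HOCl = 1/(1 + 0.4365) = 0.6961.
(b) Free chlorine required for 0.81 ppm HOCl: 0.81 / 0.6961 = 1.164 ppm.
(b) FC to add: 1.164 − 0.3 = 0.8636 mg/L as Cl₂.
(b) Cl₂ equivalent: 0.8636 mg/L × 2,410,000 L = 2081 g.
(b) Product at 88.1% available Cl: 2081 / 0.881 = 2362 g.

(a) 1.19 kg; (b) 2.36 kg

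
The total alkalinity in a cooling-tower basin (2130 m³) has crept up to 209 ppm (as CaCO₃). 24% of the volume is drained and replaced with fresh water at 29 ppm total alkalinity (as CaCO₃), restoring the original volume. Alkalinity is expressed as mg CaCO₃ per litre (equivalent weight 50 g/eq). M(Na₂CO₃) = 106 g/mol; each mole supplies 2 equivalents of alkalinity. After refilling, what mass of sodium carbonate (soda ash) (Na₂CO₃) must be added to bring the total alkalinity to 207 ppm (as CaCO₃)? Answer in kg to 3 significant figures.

Volume: 2130 m³ = 2,130,000 L.
After draining 24% and refilling: 209 × 0.76 + 29 × 0.24 = 165.8 ppm.
Deficit to target: 207 − 165.8 = 41.2 mg/L.
As CaCO₃: 41.2 mg/L × 2,130,000 L = 87,760 g; ÷ 50 g/eq ÷ 2 = 877.6 mol Na₂CO₃.
Mass: 877.6 × 106 = 93,020 g.

93.0 kg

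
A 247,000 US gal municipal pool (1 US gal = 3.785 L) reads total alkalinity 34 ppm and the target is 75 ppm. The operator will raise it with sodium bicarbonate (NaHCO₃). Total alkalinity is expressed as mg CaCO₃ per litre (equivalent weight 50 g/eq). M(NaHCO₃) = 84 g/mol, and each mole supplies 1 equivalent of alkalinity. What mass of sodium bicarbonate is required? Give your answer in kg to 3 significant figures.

Volume: 247,000 US gal × 3.785 L/gal = 934,895 L.
Alkalinity to add: (75 − 34) = 41 mg/L as CaCO₃ × 934,895 L = 38,330 g as CaCO₃.
Equivalents: 38,330 g ÷ 50 g/eq = 766.6 eq.
NaHCO₃ supplies 1 eq per mole → 766.6 mol.
Mass: 766.6 mol × 84 g/mol = 64,400 g.

64.4 kg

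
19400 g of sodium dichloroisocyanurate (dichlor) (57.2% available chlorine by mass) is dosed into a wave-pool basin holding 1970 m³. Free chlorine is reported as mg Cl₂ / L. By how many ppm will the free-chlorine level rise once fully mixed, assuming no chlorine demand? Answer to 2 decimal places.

5.63 ppm

Volume: 1970 m³ = 1,970,000 L.
Available chlorine delivered: 19,400 g × 0.572 = 11,100 g as Cl₂.
Concentration rise: 11,100 g / 1,970,000 L = 5.633 mg/L = 5.63 ppm.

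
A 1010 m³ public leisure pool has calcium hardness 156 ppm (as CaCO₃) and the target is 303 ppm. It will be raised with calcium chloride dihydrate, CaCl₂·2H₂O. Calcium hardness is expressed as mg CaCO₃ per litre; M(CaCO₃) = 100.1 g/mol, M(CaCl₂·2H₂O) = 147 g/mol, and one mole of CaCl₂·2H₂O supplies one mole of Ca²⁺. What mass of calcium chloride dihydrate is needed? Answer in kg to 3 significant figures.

Volume: 1010 m³ = 1,010,000 L.
Hardness to add: (303 − 156) = 147 mg/L as CaCO₃ × 1,010,000 L = 148,500 g as CaCO₃.
Moles of Ca²⁺ (1 mol Ca²⁺ ≡ 1 mol CaCO₃): 148,500 / 100.1 g/mol = 1483 mol.
Mass of CaCl₂·2H₂O: 1483 × 147 = 218,000 g.

218 kg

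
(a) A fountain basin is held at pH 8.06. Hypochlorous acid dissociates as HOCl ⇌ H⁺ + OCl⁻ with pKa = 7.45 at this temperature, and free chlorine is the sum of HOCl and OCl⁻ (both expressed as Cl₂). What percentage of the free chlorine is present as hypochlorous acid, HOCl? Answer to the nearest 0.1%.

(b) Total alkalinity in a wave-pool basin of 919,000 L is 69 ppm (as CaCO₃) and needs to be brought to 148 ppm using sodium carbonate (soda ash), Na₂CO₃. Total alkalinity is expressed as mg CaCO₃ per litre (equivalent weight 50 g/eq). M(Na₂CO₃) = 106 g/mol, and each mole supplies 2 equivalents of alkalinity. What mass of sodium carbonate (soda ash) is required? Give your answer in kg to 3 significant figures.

(a) 19.7%; (b) 77.0 kg

(a) [OCl⁻]/[HOCl] = 10^(pH − pKa) = 10^(8.06 − 7.45) = 10^0.61 = 4.074.
(a) Fraction as HOCl = 1 / (1 + 4.074) = 0.1971.

(b) Alkalinity to add: (148 − 69) = 79 mg/L as CaCO₃ × 919,000 L = 72,600 g as CaCO₃.
(b) Equivalents: 72,600 g ÷ 50 g/eq = 1452 eq.
(b) Each mole of Na₂CO₃ supplies 2 eq, so 1452 / 2 = 726 mol.
(b) Mass: 726 mol × 106 g/mol = 76,960 g.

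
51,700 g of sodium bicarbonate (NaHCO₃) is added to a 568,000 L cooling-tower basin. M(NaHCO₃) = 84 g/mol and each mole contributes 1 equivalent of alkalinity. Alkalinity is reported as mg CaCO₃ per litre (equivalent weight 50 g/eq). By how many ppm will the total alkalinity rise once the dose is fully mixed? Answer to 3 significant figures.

54.2 ppm

Moles of NaHCO₃: 51,700 g ÷ 84 g/mol = 615.5 mol → 615.5 eq of alkalinity.
As CaCO₃: 615.5 eq × 50 g/eq = 30,770 g.
Rise: 30,770 g / 568,000 L × 1000 = 54.18 mg/L.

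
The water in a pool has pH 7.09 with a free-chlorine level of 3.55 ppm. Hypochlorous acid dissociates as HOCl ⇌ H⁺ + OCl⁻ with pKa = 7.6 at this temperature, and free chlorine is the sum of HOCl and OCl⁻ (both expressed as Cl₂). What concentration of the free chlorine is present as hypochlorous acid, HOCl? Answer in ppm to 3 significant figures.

[OCl⁻]/[HOCl] = 10^(pH − pKa) = 10^(7.09 − 7.6) = 10^-0.51 = 0.309.
Fraction as HOCl = 1 / (1 + 0.309) = 0.7639.
HOCl = 0.7639 × 3.55 ppm = 2.712 ppm.

2.71 ppm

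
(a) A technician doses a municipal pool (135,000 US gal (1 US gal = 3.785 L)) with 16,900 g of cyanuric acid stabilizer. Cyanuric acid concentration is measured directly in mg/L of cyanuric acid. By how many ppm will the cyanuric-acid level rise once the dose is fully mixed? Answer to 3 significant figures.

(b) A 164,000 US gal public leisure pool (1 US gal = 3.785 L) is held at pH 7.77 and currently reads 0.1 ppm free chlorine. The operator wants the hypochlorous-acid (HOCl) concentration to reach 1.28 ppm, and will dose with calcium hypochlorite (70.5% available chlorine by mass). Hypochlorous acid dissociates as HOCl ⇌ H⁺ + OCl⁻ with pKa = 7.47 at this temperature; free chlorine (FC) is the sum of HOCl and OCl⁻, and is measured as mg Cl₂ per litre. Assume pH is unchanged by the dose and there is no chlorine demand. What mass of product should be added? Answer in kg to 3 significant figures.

(a) 33.1 ppm; (b) 3.29 kg

(a) Volume: 135,000 US gal × 3.785 L/gal = 510,975 L.
(a) Rise: 16,900 g / 510,975 L × 1000 = 33.07 mg/L.

(b) Volume: 164,000 US gal × 3.785 L/gal = 620,740 L.
(b) [OCl⁻]/[HOCl] = 10^(pH − pKa) = 10^(7.77 − 7.47) = 1.995; fraction as HOCl = 1/(1 + 1.995) = 0.3339.
(b) Free chlorine required for 1.28 ppm HOCl: 1.28 / 0.3339 = 3.834 ppm.
(b) FC to add: 3.834 − 0.1 = 3.734 mg/L as Cl₂.
(b) Cl₂ equivalent: 3.734 mg/L × 620,740 L = 2318 g.
(b) Product at 70.5% available Cl: 2318 / 0.705 = 3288 g.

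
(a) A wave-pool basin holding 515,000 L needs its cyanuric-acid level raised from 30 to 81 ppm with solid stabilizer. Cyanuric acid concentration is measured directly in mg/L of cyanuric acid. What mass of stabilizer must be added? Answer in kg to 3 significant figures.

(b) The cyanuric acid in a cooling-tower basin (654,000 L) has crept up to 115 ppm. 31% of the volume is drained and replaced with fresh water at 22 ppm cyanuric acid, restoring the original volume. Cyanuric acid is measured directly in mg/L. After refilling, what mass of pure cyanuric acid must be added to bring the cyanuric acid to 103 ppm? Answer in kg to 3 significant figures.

(a) 26.3 kg; (b) 11.0 kg

(a) CYA to add: (81 − 30) = 51 mg/L × 515,000 L = 26,260 g cyanuric acid.

(b) After draining 31% and refilling: 115 × 0.69 + 22 × 0.31 = 86.17 ppm.
(b) Deficit to target: 103 − 86.17 = 16.83 mg/L.
(b) Mass: 16.83 mg/L × 654,000 L = 11,010 g cyanuric acid.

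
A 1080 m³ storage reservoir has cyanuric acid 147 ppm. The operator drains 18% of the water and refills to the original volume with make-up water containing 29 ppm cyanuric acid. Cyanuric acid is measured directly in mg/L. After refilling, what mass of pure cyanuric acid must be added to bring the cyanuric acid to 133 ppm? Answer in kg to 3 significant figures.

7.82 kg

Volume: 1080 m³ = 1,080,000 L.
After draining 18% and refilling: 147 × 0.82 + 29 × 0.18 = 125.76 ppm.
Deficit to target: 133 − 125.76 = 7.24 mg/L.
Mass: 7.24 mg/L × 1,080,000 L = 7819 g cyanuric acid.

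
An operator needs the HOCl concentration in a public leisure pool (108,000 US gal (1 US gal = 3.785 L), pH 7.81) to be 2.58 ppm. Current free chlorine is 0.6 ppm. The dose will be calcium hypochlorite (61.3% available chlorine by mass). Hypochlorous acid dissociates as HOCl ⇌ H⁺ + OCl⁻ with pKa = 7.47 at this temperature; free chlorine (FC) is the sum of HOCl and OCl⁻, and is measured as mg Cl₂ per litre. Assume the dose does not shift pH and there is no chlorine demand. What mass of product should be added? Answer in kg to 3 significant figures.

Volume: 108,000 US gal × 3.785 L/gal = 408,780 L.
[OCl⁻]/[HOCl] = 10^(pH − pKa) = 10^(7.81 − 7.47) = 2.188; fraction as HOCl = 1/(1 + 2.188) = 0.3137.
Free chlorine required for 2.58 ppm HOCl: 2.58 / 0.3137 = 8.224 ppm.
FC to add: 8.224 − 0.6 = 7.624 mg/L as Cl₂.
Cl₂ equivalent: 7.624 mg/L × 408,780 L = 3117 g.
Product at 61.3% available Cl: 3117 / 0.613 = 5084 g.

5.08 kg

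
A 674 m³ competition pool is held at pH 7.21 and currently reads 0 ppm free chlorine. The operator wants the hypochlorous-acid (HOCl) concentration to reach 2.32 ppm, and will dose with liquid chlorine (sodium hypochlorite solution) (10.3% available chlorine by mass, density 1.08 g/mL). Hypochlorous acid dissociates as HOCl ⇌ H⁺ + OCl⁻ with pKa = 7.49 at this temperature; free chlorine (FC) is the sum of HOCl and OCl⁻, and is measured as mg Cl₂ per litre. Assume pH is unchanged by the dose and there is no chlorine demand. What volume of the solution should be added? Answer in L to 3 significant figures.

21.4 L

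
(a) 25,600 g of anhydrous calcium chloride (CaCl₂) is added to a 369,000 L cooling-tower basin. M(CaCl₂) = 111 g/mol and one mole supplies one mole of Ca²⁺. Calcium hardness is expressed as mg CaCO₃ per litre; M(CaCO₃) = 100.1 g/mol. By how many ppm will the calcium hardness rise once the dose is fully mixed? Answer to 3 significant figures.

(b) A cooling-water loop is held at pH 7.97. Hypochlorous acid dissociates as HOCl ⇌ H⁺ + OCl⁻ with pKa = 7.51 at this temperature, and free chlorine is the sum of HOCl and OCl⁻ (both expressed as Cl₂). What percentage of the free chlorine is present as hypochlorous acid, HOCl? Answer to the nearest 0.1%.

(a) Moles of Ca²⁺: 25,600 g ÷ 111 g/mol = 230.6 mol.
(a) As CaCO₃: 230.6 mol × 100.1 g/mol = 23,090 g.
(a) Rise: 23,090 g / 369,000 L × 1000 = 62.56 mg/L.

(b) [OCl⁻]/[HOCl] = 10^(pH − pKa) = 10^(7.97 − 7.51) = 10^0.46 = 2.884.
(b) Fraction as HOCl = 1 / (1 + 2.884) = 0.2575.

(a) 62.6 ppm; (b) 25.7%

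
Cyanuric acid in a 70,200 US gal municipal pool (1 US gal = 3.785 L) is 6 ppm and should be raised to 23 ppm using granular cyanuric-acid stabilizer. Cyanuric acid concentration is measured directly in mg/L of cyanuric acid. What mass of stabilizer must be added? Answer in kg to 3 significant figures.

4.52 kg

Volume: 70,200 US gal × 3.785 L/gal = 265,707 L.
CYA to add: (23 − 6) = 17 mg/L × 265,707 L = 4517 g cyanuric acid.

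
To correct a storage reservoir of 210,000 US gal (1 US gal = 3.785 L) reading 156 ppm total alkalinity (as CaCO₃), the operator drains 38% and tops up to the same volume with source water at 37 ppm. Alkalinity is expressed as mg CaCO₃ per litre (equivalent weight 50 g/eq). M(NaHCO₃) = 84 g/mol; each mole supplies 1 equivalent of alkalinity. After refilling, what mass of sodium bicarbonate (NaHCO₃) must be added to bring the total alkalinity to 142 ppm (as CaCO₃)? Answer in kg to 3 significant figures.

41.7 kg

Volume: 210,000 US gal × 3.785 L/gal = 794,850 L.
After draining 38% and refilling: 156 × 0.62 + 37 × 0.38 = 110.78 ppm.
Deficit to target: 142 − 110.78 = 31.22 mg/L.
As CaCO₃: 31.22 mg/L × 794,850 L = 24,820 g; ÷ 50 g/eq ÷ 1 = 496.3 mol NaHCO₃.
Mass: 496.3 × 84 = 41,690 g.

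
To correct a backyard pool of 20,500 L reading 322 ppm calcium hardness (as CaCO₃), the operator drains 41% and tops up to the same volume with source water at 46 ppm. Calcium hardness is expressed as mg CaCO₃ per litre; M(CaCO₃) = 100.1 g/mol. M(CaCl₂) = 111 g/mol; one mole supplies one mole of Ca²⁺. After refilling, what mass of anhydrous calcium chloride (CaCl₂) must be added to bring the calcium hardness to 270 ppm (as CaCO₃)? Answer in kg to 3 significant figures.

1.39 kg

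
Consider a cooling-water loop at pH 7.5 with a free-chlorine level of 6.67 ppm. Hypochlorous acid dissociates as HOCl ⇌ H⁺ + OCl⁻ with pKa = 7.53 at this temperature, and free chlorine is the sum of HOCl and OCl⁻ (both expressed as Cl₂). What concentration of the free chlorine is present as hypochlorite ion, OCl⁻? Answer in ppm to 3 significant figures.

3.22 ppm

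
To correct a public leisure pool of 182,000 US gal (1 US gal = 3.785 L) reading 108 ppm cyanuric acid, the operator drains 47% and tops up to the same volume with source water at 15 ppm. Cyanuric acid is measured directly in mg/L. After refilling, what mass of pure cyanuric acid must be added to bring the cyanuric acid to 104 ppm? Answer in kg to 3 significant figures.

Volume: 182,000 US gal × 3.785 L/gal = 688,870 L.
After draining 47% and refilling: 108 × 0.53 + 15 × 0.47 = 64.29 ppm.
Deficit to target: 104 − 64.29 = 39.71 mg/L.
Mass: 39.71 mg/L × 688,870 L = 27,360 g cyanuric acid.

27.4 kg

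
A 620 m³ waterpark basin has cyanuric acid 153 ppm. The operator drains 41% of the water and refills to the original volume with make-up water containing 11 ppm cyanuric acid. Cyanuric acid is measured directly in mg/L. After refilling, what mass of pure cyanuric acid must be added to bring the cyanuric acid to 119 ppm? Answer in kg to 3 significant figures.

Volume: 620 m³ = 620,000 L.
After draining 41% and refilling: 153 × 0.59 + 11 × 0.41 = 94.78 ppm.
Deficit to target: 119 − 94.78 = 24.22 mg/L.
Mass: 24.22 mg/L × 620,000 L = 15,020 g cyanuric acid.

15.0 kg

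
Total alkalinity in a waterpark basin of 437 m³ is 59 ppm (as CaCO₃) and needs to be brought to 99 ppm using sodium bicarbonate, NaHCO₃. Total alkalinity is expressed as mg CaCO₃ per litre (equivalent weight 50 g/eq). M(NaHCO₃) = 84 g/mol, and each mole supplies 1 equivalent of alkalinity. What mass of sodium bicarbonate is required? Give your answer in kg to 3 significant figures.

29.4 kg

Volume: 437 m³ = 437,000 L.
Alkalinity to add: (99 − 59) = 40 mg/L as CaCO₃ × 437,000 L = 17,480 g as CaCO₃.
Equivalents: 17,480 g ÷ 50 g/eq = 349.6 eq.
NaHCO₃ supplies 1 eq per mole → 349.6 mol.
Mass: 349.6 mol × 84 g/mol = 29,370 g.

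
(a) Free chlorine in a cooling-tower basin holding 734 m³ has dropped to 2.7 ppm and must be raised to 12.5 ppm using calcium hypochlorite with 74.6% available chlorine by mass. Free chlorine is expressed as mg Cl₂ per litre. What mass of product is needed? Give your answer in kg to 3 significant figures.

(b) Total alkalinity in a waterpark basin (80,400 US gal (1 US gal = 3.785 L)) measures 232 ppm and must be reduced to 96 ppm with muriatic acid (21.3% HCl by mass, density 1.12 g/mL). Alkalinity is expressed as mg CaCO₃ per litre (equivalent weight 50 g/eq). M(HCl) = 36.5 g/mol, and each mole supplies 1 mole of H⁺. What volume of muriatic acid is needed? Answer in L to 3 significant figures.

(a) Volume: 734 m³ = 734,000 L.
(a) Chlorine deficit: 12.5 − 2.7 = 9.8 ppm = 9.8 mg/L as Cl₂.
(a) Cl₂ equivalent needed: 9.8 mg/L × 734,000 L = 7,193,000 mg = 7193 g.
(a) Product at 74.6% available chlorine: 7193 / 0.746 = 9642 g.

(b) Volume: 80,400 US gal × 3.785 L/gal = 304,314 L.
(b) Alkalinity to neutralize: (232 − 96) = 136 mg/L as CaCO₃ × 304,314 L = 41,390 g as CaCO₃.
(b) Equivalents of H⁺ required: 41,390 ÷ 50 g/eq = 827.7 eq = 827.7 mol HCl.
(b) Mass of HCl: 827.7 × 36.5 = 30,210 g.
(b) Mass of 21.3% solution: 30,210 / 0.213 = 141,800 g.
(b) Volume: 141,800 g ÷ 1.12 g/mL = 126,600 mL.

(a) 9.64 kg; (b) 127 L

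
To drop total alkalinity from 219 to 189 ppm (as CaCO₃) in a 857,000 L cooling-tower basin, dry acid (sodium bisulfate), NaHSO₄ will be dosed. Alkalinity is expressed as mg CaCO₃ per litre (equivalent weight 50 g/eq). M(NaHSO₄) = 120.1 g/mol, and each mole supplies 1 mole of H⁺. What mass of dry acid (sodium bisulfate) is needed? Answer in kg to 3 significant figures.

Alkalinity to neutralize: (219 − 189) = 30 mg/L as CaCO₃ × 857,000 L = 25,710 g as CaCO₃.
Equivalents of H⁺ required: 25,710 ÷ 50 g/eq = 514.2 eq = 514.2 mol NaHSO₄.
Mass of NaHSO₄: 514.2 × 120.1 = 61,760 g.

61.8 kg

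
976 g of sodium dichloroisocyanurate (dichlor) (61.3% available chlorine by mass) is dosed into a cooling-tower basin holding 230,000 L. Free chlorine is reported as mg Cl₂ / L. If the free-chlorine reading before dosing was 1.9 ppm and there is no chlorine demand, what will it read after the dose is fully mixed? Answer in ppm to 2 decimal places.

4.50 ppm

Available chlorine delivered: 976 g × 0.613 = 598.3 g as Cl₂.
Concentration rise: 598.3 g / 230,000 L = 2.601 mg/L = 2.60 ppm.
Final FC: 1.9 + 2.60 = 4.50 ppm.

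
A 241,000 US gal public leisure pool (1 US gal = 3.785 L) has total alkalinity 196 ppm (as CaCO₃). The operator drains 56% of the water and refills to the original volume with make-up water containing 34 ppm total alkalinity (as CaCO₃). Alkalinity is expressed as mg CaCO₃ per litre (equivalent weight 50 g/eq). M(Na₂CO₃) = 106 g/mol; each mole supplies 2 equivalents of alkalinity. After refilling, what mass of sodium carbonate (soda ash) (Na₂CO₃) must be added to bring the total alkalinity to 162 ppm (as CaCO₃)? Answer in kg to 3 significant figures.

54.8 kg

Volume: 241,000 US gal × 3.785 L/gal = 912,185 L.
After draining 56% and refilling: 196 × 0.44 + 34 × 0.56 = 105.28 ppm.
Deficit to target: 162 − 105.28 = 56.72 mg/L.
As CaCO₃: 56.72 mg/L × 912,185 L = 51,740 g; ÷ 50 g/eq ÷ 2 = 517.4 mol Na₂CO₃.
Mass: 517.4 × 106 = 54,840 g.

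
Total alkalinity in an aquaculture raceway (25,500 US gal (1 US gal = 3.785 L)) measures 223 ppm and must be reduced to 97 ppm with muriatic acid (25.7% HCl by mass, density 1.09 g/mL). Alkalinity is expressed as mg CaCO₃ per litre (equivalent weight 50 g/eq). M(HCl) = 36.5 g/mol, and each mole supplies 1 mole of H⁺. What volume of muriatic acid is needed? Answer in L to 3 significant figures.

31.7 L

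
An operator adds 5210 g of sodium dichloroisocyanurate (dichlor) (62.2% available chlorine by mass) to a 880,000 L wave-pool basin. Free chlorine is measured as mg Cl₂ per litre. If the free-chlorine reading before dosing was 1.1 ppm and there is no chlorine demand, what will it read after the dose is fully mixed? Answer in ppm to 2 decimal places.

4.78 ppm

Available chlorine delivered: 5210 g × 0.622 = 3241 g as Cl₂.
Concentration rise: 3241 g / 880,000 L = 3.683 mg/L = 3.68 ppm.
Final FC: 1.1 + 3.68 = 4.78 ppm.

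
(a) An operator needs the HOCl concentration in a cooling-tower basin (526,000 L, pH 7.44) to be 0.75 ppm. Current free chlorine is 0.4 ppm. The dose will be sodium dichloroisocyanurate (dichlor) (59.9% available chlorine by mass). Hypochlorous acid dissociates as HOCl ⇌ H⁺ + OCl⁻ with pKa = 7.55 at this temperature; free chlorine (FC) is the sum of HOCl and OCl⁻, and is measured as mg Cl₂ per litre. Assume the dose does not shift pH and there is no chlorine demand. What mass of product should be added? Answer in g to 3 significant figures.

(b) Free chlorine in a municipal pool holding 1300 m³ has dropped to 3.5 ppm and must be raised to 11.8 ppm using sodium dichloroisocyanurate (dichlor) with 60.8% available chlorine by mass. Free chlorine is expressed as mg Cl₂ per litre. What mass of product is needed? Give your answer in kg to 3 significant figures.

(a) 819 g; (b) 17.7 kg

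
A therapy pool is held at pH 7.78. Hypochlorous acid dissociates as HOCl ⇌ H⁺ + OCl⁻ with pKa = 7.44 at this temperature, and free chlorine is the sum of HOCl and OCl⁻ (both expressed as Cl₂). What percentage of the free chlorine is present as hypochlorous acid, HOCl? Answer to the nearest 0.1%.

31.4%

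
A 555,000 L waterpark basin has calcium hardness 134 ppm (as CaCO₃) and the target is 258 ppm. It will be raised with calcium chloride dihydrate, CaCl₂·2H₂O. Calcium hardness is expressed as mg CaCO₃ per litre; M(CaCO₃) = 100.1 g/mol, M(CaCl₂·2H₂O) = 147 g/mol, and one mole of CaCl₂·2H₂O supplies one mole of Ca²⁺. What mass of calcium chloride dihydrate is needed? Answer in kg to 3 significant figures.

Hardness to add: (258 − 134) = 124 mg/L as CaCO₃ × 555,000 L = 68,820 g as CaCO₃.
Moles of Ca²⁺ (1 mol Ca²⁺ ≡ 1 mol CaCO₃): 68,820 / 100.1 g/mol = 687.5 mol.
Mass of CaCl₂·2H₂O: 687.5 × 147 = 101,100 g.

101 kg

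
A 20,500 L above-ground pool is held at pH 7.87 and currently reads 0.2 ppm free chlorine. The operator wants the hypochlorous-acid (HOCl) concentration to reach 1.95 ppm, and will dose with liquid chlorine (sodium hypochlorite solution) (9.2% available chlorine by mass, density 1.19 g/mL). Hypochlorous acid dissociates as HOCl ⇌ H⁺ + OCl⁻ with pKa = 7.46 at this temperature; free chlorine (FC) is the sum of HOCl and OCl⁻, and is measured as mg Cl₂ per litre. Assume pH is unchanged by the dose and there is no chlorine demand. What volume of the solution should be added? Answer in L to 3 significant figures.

[OCl⁻]/[HOCl] = 10^(pH − pKa) = 10^(7.87 − 7.46) = 2.57; fraction as HOCl = 1/(1 + 2.57) = 0.2801.
Free chlorine required for 1.95 ppm HOCl: 1.95 / 0.2801 = 6.962 ppm.
FC to add: 6.962 − 0.2 = 6.762 mg/L as Cl₂.
Cl₂ equivalent: 6.762 mg/L × 20,500 L = 138.6 g.
Product at 9.2% available Cl: 138.6 / 0.092 = 1507 g.
Volume: 1507 g ÷ 1.19 g/mL = 1266 mL.

1.27 L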